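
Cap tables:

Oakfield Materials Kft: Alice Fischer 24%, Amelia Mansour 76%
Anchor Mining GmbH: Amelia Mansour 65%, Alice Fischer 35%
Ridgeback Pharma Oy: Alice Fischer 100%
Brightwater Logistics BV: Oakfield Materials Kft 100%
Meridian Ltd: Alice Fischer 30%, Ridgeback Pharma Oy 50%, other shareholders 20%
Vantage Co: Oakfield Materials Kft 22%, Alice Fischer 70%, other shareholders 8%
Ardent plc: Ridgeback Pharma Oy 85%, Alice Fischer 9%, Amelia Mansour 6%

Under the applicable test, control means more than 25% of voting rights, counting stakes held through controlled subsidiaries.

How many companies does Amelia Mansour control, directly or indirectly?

3

Amelia holds 76% of Oakfield, so Amelia controls Oakfield.
Amelia holds 65% of Anchor, so Amelia controls Anchor.
Oakfield holds 100% of Brightwater, so Amelia controls Brightwater.
No other company's threshold is met.
Amelia controls 3 companies.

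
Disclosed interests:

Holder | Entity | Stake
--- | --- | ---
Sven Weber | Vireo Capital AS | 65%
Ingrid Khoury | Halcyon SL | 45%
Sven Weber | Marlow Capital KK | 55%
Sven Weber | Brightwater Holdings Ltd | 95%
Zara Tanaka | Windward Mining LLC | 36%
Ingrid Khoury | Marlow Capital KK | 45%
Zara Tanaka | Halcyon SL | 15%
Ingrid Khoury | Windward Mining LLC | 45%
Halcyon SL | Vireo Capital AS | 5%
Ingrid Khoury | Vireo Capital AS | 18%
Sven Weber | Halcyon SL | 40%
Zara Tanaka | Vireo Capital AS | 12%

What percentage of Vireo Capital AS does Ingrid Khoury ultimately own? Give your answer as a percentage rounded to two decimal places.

Ingrid reaches Vireo along 2 paths.
Direct stake: 18% = 18%.
Via Halcyon: 45% × 5% = 2.25%.
Total: 18% + 2.25% = 20.25%.

20.25%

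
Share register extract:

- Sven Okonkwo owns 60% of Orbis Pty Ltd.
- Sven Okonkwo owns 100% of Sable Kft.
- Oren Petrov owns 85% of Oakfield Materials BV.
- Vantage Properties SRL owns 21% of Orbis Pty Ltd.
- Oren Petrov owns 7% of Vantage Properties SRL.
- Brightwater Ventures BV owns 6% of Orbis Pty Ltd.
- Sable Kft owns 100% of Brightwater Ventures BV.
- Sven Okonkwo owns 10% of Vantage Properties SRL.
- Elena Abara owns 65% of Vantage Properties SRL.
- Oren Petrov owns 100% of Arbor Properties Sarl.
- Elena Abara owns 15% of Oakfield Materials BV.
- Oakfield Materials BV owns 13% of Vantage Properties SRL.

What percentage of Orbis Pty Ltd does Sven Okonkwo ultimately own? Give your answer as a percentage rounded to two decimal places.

68.10%

Sven reaches Orbis along 3 paths.
Via Sable → Brightwater: 100% × 100% × 6% = 6%.
Direct stake: 60% = 60%.
Via Vantage: 10% × 21% = 2.1%.
Total: 6% + 60% + 2.1% = 68.1%.
Rounded: 68.10%.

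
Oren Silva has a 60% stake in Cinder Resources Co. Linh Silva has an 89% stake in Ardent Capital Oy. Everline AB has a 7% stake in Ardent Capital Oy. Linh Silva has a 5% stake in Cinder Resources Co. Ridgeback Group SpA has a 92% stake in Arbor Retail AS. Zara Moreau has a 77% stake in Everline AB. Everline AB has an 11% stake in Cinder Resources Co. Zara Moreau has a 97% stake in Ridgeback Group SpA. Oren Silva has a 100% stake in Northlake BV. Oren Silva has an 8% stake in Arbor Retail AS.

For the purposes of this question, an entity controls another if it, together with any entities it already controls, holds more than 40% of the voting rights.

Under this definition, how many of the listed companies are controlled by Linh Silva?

1

Linh holds 89% of Ardent, so Linh controls Ardent.
No other company's threshold is met.
Linh controls 1 company.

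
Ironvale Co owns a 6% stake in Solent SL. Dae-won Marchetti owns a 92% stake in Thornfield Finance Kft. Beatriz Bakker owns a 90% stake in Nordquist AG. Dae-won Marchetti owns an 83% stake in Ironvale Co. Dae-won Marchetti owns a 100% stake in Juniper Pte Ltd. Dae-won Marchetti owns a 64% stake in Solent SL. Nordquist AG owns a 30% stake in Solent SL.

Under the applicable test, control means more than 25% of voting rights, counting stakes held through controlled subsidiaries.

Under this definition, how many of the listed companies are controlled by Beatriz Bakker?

2

Beatriz holds 90% of Nordquist, so Beatriz controls Nordquist.
Nordquist holds 30% of Solent, so Beatriz controls Solent.
No other company's threshold is met.
Beatriz controls 2 companies.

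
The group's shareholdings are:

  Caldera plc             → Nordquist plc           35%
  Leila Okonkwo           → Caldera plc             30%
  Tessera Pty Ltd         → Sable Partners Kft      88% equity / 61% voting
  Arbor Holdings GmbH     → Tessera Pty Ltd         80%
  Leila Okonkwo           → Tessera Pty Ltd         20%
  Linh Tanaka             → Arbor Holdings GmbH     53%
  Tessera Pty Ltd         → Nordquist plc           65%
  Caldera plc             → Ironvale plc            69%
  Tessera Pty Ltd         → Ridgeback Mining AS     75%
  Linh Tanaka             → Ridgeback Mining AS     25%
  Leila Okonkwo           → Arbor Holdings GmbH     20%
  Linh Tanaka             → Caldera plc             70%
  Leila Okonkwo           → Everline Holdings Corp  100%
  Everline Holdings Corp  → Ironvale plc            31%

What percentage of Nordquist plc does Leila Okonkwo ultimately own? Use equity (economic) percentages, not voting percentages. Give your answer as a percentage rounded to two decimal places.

Leila reaches Nordquist along 3 paths.
Via Caldera: 30% × 35% = 10.5%.
Via Tessera: 20% × 65% = 13%.
Via Arbor → Tessera: 20% × 80% × 65% = 10.4%.
Total: 10.5% + 13% + 10.4% = 33.9%.
Rounded: 33.90%.

33.90%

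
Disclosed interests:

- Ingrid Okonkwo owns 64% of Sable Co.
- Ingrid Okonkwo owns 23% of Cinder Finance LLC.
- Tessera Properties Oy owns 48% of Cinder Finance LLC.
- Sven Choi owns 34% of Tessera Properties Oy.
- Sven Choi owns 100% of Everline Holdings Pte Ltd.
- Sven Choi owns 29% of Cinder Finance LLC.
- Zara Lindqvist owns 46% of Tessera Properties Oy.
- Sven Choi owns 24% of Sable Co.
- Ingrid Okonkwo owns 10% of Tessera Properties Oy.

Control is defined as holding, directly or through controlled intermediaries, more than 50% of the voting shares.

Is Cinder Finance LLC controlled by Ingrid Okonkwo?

No

Ingrid holds 64% of Sable, so Ingrid controls Sable.
In Cinder, Ingrid's side holds only 23%, not > 50%.
So Ingrid does not control Cinder.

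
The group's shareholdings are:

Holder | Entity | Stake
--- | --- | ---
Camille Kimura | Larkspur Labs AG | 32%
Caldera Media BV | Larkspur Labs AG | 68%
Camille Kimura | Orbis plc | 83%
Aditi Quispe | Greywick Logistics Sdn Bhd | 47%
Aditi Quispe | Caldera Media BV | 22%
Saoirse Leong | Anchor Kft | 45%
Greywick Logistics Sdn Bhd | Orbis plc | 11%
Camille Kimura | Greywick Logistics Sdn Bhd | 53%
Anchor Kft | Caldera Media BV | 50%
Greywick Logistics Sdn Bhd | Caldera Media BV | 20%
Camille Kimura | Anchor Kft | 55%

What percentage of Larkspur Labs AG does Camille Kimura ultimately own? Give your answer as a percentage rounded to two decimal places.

Camille reaches Larkspur along 3 paths.
Direct stake: 32% = 32%.
Via Anchor → Caldera: 55% × 50% × 68% = 18.7%.
Via Greywick → Caldera: 53% × 20% × 68% = 7.208%.
Total: 32% + 18.7% + 7.208% = 57.908%.
Rounded: 57.91%.

57.91%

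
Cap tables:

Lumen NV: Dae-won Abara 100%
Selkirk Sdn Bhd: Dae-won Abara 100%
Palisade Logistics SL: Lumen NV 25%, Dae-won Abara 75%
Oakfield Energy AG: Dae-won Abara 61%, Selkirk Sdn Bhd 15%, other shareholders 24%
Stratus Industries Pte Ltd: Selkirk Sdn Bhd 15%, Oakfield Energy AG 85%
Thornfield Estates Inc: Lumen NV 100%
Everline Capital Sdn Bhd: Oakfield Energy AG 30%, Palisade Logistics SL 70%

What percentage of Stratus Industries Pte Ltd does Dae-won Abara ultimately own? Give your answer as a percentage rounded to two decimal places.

79.60%

Dae-won reaches Stratus along 3 paths.
Via Selkirk: 100% × 15% = 15%.
Via Oakfield: 61% × 85% = 51.85%.
Via Selkirk → Oakfield: 100% × 15% × 85% = 12.75%.
Total: 15% + 51.85% + 12.75% = 79.6%.
Rounded: 79.60%.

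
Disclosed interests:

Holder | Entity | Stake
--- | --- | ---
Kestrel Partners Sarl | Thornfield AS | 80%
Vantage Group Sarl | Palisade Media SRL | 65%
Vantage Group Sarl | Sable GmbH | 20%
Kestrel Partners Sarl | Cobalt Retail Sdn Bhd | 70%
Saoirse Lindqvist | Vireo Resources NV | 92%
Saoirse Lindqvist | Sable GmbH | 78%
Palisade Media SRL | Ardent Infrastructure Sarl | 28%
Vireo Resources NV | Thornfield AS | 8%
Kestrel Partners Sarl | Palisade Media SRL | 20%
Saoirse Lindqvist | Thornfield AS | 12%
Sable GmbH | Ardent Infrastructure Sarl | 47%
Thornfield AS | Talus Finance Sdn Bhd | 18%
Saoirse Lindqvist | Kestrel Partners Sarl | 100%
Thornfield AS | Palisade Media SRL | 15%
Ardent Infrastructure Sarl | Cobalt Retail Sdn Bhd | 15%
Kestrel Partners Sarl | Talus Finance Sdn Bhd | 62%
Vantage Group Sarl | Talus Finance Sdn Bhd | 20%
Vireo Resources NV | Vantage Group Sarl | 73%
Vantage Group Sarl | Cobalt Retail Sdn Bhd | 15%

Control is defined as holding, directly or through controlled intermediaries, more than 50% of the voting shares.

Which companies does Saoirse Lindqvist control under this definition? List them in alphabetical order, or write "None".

Saoirse holds 92% of Vireo, so Saoirse controls Vireo.
Saoirse holds 100% of Kestrel, so Saoirse controls Kestrel.
Vireo holds 73% of Vantage, so Saoirse controls Vantage.
Vireo and Kestrel and Saoirse together hold 8% + 80% + 12% = 100% of Thornfield, so Saoirse controls Thornfield.
Kestrel and Thornfield and Vantage together hold 20% + 15% + 65% = 100% of Palisade, so Saoirse controls Palisade.
Saoirse and Vantage together hold 78% + 20% = 98% of Sable, so Saoirse controls Sable.
Kestrel and Thornfield and Vantage together hold 62% + 18% + 20% = 100% of Talus, so Saoirse controls Talus.
Sable and Palisade together hold 47% + 28% = 75% of Ardent, so Saoirse controls Ardent.
Vantage and Kestrel and Ardent together hold 15% + 70% + 15% = 100% of Cobalt, so Saoirse controls Cobalt.

Ardent Infrastructure Sarl, Cobalt Retail Sdn Bhd, Kestrel Partners Sarl, Palisade Media SRL, Sable GmbH, Talus Finance Sdn Bhd, Thornfield AS, Vantage Group Sarl, Vireo Resources NV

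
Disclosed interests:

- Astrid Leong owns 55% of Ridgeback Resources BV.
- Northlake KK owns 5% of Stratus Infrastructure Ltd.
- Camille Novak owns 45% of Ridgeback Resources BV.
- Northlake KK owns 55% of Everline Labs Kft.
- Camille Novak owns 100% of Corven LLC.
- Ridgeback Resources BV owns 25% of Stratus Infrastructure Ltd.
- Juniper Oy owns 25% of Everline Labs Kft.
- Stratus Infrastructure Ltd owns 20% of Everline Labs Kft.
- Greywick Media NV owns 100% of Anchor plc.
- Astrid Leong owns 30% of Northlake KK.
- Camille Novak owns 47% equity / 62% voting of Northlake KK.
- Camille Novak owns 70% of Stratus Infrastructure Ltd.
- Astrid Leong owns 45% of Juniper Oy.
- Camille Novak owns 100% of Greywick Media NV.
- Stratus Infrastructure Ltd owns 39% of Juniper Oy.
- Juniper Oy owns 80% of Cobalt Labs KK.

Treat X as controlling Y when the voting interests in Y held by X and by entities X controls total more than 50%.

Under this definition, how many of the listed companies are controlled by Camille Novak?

Camille holds 62% of Northlake, so Camille controls Northlake.
Northlake and Camille together hold 5% + 70% = 75% of Stratus, so Camille controls Stratus.
Camille holds 100% of Greywick, so Camille controls Greywick.
Camille holds 100% of Corven, so Camille controls Corven.
Northlake and Stratus together hold 55% + 20% = 75% of Everline, so Camille controls Everline.
Greywick holds 100% of Anchor, so Camille controls Anchor.
No other company's threshold is met.
Camille controls 6 companies.

6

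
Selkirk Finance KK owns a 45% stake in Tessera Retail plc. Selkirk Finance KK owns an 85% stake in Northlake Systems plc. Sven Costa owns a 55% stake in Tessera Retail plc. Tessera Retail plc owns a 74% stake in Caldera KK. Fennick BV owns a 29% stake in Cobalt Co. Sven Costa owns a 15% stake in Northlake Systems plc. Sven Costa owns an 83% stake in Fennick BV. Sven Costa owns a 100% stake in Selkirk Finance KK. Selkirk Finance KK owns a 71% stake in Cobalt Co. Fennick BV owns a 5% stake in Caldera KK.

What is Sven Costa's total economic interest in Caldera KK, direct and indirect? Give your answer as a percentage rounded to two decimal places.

78.15%

Sven reaches Caldera along 3 paths.
Via Tessera: 55% × 74% = 40.7%.
Via Selkirk → Tessera: 100% × 45% × 74% = 33.3%.
Via Fennick: 83% × 5% = 4.15%.
Total: 40.7% + 33.3% + 4.15% = 78.15%.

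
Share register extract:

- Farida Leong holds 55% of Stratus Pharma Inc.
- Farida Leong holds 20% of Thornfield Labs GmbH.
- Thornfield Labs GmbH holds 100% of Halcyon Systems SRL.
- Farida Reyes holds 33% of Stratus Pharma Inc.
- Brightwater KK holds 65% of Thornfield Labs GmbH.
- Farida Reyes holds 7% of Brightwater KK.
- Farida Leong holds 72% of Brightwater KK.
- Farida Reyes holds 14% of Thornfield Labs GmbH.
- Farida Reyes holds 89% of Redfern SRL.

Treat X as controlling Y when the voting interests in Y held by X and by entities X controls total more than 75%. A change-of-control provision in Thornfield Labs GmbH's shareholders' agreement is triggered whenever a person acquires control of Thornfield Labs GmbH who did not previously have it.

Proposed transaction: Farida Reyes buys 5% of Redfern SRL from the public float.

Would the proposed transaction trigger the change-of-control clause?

No

The purchase changes only Farida Reyes's holdings, so Farida Reyes is the only person who could newly come to control Thornfield.
Farida Reyes holds 89% of Redfern, so Farida Reyes controls Redfern.
In Thornfield, Farida Reyes's side holds only 14%, not > 75%.
So before the transaction, Farida Reyes does not control Thornfield.
After the purchase, Farida Reyes's direct stake in Redfern rises to 89% + 5% = 94%.
Farida Reyes holds 94% of Redfern, so Farida Reyes controls Redfern.
After the transaction, Farida Reyes's side holds 14% of Thornfield, not > 75%, so Farida Reyes still does not control Thornfield.
No new person acquires control, so the clause is not triggered.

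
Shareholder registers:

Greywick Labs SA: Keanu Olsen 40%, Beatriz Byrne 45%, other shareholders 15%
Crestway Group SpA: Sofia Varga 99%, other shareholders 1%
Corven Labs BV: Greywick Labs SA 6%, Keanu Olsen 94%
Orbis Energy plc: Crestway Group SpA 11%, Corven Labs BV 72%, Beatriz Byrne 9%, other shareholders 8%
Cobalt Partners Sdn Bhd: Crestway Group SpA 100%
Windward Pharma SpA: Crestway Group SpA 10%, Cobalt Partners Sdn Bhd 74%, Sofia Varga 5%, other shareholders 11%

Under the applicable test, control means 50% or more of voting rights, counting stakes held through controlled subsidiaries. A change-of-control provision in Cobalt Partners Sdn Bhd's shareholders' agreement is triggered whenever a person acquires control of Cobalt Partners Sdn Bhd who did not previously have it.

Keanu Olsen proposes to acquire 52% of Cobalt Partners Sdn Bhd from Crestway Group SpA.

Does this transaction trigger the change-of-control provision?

Yes

The purchase adds only to Keanu's holdings (Crestway's stake shrinks), so Keanu is the only person who could newly come to control Cobalt.
Keanu holds 94% of Corven, so Keanu controls Corven.
Corven holds 72% of Orbis, so Keanu controls Orbis.
Neither Keanu nor any entity Keanu controls holds any voting interest in Cobalt.
So before the transaction, Keanu does not control Cobalt.
After the purchase, Keanu holds 52% of Cobalt directly, and Crestway's stake falls to 48%.
Keanu holds 52% of Cobalt, so Keanu controls Cobalt.
Keanu did not control Cobalt before and does after, so the clause is triggered.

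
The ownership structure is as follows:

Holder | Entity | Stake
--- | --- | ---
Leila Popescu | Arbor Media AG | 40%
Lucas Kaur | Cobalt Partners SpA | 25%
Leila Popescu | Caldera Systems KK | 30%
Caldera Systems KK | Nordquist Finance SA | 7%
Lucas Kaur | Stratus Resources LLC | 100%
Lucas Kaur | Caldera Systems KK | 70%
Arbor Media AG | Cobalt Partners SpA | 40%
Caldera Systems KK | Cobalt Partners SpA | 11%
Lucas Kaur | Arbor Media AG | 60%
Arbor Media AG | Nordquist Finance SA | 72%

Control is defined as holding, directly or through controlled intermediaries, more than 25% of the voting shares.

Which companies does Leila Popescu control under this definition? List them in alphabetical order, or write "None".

Arbor Media AG, Caldera Systems KK, Cobalt Partners SpA, Nordquist Finance SA

Leila holds 40% of Arbor, so Leila controls Arbor.
Leila holds 30% of Caldera, so Leila controls Caldera.
Caldera and Arbor together hold 11% + 40% = 51% of Cobalt, so Leila controls Cobalt.
Arbor and Caldera together hold 72% + 7% = 79% of Nordquist, so Leila controls Nordquist.
No other company's threshold is met.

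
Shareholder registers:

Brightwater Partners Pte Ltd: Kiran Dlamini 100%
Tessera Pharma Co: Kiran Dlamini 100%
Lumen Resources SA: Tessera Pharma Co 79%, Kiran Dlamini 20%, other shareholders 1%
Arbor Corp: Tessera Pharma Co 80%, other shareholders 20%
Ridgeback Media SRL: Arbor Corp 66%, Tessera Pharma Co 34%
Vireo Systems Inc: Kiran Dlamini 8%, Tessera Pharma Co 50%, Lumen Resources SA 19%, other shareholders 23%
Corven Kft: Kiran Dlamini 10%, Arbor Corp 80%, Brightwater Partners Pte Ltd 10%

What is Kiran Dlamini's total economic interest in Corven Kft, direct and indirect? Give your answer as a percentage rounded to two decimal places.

Kiran reaches Corven along 3 paths.
Direct stake: 10% = 10%.
Via Tessera → Arbor: 100% × 80% × 80% = 64%.
Via Brightwater: 100% × 10% = 10%.
Total: 10% + 64% + 10% = 84%.
Rounded: 84.00%.

84.00%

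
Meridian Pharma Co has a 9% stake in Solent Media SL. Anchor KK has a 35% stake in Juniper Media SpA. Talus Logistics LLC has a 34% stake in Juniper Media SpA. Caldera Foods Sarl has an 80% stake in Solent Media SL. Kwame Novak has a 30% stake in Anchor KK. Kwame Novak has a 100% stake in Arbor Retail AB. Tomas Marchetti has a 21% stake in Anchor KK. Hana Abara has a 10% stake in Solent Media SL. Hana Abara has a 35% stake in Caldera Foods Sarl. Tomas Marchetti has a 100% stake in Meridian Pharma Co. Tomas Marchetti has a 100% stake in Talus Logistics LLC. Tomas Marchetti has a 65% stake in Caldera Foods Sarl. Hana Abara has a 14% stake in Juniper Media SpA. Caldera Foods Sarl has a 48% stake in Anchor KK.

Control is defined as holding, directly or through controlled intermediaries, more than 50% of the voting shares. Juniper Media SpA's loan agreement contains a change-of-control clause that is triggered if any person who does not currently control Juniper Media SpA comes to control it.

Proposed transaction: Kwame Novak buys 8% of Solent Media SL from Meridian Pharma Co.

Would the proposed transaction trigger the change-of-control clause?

No

The purchase adds only to Kwame's holdings (Meridian's stake shrinks), so Kwame is the only person who could newly come to control Juniper.
Kwame holds 100% of Arbor, so Kwame controls Arbor.
Neither Kwame nor any entity Kwame controls holds any voting interest in Juniper.
So before the transaction, Kwame does not control Juniper.
After the purchase, Kwame holds 8% of Solent directly, and Meridian's stake falls to 1%.
Kwame's side now holds 8% of Solent, not > 50%, so Kwame still does not control Solent.
After the transaction, neither Kwame nor any entity Kwame controls holds a voting interest in Juniper, so Kwame still does not control it.
No new person acquires control, so the clause is not triggered.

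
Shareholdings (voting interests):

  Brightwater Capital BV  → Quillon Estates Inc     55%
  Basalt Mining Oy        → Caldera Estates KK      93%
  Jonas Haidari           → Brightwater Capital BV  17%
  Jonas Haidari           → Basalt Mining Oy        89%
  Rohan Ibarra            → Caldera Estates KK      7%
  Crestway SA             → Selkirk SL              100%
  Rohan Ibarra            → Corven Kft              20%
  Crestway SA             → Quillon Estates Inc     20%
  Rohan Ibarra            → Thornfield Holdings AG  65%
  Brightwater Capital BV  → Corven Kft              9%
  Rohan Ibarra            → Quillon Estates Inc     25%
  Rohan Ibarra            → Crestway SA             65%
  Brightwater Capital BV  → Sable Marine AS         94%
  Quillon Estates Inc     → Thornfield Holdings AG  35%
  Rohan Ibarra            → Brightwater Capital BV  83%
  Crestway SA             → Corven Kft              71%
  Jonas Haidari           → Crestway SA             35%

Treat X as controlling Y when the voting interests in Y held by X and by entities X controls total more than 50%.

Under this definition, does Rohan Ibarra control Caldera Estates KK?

No

Rohan holds 65% of Crestway, so Rohan controls Crestway.
Rohan holds 83% of Brightwater, so Rohan controls Brightwater.
Crestway holds 100% of Selkirk, so Rohan controls Selkirk.
Brightwater and Rohan and Crestway together hold 55% + 25% + 20% = 100% of Quillon, so Rohan controls Quillon.
Rohan and Crestway and Brightwater together hold 20% + 71% + 9% = 100% of Corven, so Rohan controls Corven.
Quillon and Rohan together hold 35% + 65% = 100% of Thornfield, so Rohan controls Thornfield.
Brightwater holds 94% of Sable, so Rohan controls Sable.
In Caldera, Rohan's side holds only 7%, not > 50%.
So Rohan does not control Caldera.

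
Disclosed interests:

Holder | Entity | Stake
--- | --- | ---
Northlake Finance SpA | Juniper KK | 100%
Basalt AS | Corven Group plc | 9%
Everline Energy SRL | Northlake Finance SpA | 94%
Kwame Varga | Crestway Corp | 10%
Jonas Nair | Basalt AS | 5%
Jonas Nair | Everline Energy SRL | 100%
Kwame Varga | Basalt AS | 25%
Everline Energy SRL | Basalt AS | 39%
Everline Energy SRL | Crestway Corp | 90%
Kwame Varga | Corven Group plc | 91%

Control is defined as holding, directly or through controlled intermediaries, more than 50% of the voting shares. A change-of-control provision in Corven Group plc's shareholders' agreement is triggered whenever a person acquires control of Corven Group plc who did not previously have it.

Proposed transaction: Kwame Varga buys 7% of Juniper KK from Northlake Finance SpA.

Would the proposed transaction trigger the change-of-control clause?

No

The purchase adds only to Kwame's holdings (Northlake's stake shrinks), so Kwame is the only person who could newly come to control Corven.
Kwame holds 91% of Corven, so Kwame controls Corven.
So Kwame already controls Corven before the transaction.
After the purchase, Kwame holds 7% of Juniper directly, and Northlake's stake falls to 93%.
Kwame controlled Corven already, so this is not a new person acquiring control; every other person's position is unchanged or reduced.
No new person acquires control, so the clause is not triggered.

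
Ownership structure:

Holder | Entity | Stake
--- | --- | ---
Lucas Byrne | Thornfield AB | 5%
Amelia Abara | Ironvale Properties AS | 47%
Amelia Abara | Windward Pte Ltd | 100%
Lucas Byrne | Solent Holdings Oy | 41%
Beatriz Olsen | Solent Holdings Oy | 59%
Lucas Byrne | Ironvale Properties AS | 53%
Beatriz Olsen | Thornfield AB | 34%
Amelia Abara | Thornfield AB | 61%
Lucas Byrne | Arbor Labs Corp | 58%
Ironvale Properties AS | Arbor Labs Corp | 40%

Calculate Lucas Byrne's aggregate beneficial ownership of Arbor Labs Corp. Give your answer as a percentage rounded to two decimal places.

Lucas reaches Arbor along 2 paths.
Via Ironvale: 53% × 40% = 21.2%.
Direct stake: 58% = 58%.
Total: 21.2% + 58% = 79.2%.
Rounded: 79.20%.

79.20%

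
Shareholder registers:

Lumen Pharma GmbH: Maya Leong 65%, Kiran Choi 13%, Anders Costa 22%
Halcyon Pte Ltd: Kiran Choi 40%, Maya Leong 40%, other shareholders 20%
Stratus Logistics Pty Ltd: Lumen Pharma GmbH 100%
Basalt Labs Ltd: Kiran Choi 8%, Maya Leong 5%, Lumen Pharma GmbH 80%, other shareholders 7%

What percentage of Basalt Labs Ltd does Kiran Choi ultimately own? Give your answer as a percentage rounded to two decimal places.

Kiran reaches Basalt along 2 paths.
Direct stake: 8% = 8%.
Via Lumen: 13% × 80% = 10.4%.
Total: 8% + 10.4% = 18.4%.
Rounded: 18.40%.

18.40%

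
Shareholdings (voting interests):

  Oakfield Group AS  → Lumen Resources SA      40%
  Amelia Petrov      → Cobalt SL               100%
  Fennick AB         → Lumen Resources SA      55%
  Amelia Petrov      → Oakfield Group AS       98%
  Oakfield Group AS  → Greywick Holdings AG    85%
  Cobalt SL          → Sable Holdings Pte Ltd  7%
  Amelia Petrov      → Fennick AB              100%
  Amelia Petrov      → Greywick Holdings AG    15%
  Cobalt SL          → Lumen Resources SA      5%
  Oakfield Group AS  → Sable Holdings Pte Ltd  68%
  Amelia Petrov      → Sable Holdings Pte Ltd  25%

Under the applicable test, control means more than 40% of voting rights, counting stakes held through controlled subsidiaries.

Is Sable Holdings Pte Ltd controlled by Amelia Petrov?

Amelia holds 98% of Oakfield, so Amelia controls Oakfield.
Amelia holds 100% of Cobalt, so Amelia controls Cobalt.
Cobalt and Oakfield and Amelia together hold 7% + 68% + 25% = 100% of Sable, so Amelia controls Sable.

Yes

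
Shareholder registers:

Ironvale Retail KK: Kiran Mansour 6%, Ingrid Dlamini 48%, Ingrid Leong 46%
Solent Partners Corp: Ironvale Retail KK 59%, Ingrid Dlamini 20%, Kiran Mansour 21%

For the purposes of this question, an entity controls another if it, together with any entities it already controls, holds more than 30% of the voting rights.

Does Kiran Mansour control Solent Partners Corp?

Kiran's largest direct stake is 21% in Solent, which does not meet the threshold, so Kiran controls no company.
In Solent, Kiran's side holds only 21%, not > 30%.
So Kiran does not control Solent.

No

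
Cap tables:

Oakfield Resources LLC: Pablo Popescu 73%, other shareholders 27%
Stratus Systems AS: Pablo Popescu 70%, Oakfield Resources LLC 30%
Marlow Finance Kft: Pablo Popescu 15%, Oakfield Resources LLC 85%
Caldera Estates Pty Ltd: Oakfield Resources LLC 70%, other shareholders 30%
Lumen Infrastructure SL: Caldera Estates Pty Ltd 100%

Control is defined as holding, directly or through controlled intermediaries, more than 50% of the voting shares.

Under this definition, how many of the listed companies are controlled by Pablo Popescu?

5

Pablo holds 73% of Oakfield, so Pablo controls Oakfield.
Pablo and Oakfield together hold 70% + 30% = 100% of Stratus, so Pablo controls Stratus.
Pablo and Oakfield together hold 15% + 85% = 100% of Marlow, so Pablo controls Marlow.
Oakfield holds 70% of Caldera, so Pablo controls Caldera.
Caldera holds 100% of Lumen, so Pablo controls Lumen.
Pablo controls 5 companies.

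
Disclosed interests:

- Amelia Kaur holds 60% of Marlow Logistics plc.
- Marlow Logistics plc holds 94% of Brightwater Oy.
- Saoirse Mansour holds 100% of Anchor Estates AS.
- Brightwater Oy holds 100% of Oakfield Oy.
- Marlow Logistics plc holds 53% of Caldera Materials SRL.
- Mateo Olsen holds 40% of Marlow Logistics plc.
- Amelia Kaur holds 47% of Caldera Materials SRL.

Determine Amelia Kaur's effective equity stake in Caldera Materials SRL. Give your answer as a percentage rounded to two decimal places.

78.80%

Amelia reaches Caldera along 2 paths.
Via Marlow: 60% × 53% = 31.8%.
Direct stake: 47% = 47%.
Total: 31.8% + 47% = 78.8%.
Rounded: 78.80%.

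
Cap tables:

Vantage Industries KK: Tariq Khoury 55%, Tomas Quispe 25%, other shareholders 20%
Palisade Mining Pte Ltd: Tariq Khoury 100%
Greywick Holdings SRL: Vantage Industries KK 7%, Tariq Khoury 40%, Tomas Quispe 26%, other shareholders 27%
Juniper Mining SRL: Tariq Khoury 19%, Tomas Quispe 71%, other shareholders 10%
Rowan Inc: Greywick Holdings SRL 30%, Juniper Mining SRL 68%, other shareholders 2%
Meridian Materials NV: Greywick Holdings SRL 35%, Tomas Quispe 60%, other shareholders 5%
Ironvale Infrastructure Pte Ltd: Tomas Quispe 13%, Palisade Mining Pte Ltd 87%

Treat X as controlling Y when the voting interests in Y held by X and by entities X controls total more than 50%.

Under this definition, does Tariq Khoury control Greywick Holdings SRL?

Tariq holds 55% of Vantage, so Tariq controls Vantage.
Tariq holds 100% of Palisade, so Tariq controls Palisade.
Palisade holds 87% of Ironvale, so Tariq controls Ironvale.
In Greywick, Tariq's side holds only 7% + 40% = 47%, not > 50%.
So Tariq does not control Greywick.

No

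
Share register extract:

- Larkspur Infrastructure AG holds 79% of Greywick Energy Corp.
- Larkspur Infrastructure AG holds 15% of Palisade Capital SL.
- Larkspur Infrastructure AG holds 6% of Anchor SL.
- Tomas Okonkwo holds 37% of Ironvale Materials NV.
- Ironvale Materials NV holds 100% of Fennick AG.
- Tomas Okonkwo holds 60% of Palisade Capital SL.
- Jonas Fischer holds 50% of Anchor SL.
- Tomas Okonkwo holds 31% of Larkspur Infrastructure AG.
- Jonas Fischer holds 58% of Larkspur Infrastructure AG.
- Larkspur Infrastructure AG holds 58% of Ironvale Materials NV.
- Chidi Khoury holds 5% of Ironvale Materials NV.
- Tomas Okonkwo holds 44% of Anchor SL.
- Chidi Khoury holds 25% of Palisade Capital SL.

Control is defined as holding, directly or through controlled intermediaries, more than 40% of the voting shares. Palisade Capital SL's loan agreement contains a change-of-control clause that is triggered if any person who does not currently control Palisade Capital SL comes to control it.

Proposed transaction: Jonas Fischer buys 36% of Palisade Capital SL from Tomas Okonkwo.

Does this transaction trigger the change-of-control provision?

The purchase adds only to Jonas's holdings (Tomas's stake shrinks), so Jonas is the only person who could newly come to control Palisade.
Jonas holds 58% of Larkspur, so Jonas controls Larkspur.
Larkspur holds 58% of Ironvale, so Jonas controls Ironvale.
Larkspur and Jonas together hold 6% + 50% = 56% of Anchor, so Jonas controls Anchor.
Ironvale holds 100% of Fennick, so Jonas controls Fennick.
Larkspur holds 79% of Greywick, so Jonas controls Greywick.
In Palisade, Jonas's side holds only 15%, not > 40%.
So before the transaction, Jonas does not control Palisade.
After the purchase, Jonas holds 36% of Palisade directly, and Tomas's stake falls to 24%.
Larkspur and Jonas together hold 15% + 36% = 51% of Palisade, so Jonas controls Palisade.
Jonas did not control Palisade before and does after, so the clause is triggered.

Yes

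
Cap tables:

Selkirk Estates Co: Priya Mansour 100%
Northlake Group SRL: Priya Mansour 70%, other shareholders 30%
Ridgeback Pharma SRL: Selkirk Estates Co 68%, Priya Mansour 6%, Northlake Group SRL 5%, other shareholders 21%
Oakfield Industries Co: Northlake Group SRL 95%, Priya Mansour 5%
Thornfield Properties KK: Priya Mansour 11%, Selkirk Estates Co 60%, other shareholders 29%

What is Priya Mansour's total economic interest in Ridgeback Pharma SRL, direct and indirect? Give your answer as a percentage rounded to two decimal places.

77.50%

Priya reaches Ridgeback along 3 paths.
Via Selkirk: 100% × 68% = 68%.
Direct stake: 6% = 6%.
Via Northlake: 70% × 5% = 3.5%.
Total: 68% + 6% + 3.5% = 77.5%.
Rounded: 77.50%.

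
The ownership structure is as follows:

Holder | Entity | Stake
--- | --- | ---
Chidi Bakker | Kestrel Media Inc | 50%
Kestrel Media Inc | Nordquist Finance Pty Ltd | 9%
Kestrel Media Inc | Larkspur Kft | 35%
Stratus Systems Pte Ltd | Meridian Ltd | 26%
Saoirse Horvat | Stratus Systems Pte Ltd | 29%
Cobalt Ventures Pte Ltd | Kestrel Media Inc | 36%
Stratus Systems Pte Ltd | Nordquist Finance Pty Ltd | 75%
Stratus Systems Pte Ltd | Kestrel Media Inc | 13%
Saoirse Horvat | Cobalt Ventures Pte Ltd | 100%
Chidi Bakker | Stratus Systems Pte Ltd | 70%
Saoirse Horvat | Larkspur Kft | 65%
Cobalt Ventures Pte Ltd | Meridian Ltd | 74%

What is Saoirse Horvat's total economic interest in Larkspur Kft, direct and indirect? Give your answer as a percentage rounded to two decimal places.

78.92%

Saoirse reaches Larkspur along 3 paths.
Direct stake: 65% = 65%.
Via Stratus → Kestrel: 29% × 13% × 35% = 1.3195%.
Via Cobalt → Kestrel: 100% × 36% × 35% = 12.6%.
Total: 65% + 1.3195% + 12.6% = 78.9195%.
Rounded: 78.92%.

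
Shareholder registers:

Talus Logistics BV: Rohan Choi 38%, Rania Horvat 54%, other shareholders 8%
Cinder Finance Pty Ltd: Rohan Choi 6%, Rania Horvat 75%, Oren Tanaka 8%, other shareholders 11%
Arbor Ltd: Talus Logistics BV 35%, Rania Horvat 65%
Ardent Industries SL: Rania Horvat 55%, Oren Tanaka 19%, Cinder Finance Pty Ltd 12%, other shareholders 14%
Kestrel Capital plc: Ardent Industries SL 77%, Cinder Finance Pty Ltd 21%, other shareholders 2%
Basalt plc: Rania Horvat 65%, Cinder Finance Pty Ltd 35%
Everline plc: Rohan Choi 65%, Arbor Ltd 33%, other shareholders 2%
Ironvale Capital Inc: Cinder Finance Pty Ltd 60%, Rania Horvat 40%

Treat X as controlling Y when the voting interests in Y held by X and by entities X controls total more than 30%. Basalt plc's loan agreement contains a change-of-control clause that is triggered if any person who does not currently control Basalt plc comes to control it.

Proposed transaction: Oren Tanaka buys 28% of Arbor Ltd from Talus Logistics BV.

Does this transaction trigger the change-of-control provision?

The purchase adds only to Oren's holdings (Talus's stake shrinks), so Oren is the only person who could newly come to control Basalt.
Oren's largest direct stake is 19% in Ardent, which does not meet the threshold, so Oren controls no company.
Neither Oren nor any entity Oren controls holds any voting interest in Basalt.
So before the transaction, Oren does not control Basalt.
After the purchase, Oren holds 28% of Arbor directly, and Talus's stake falls to 7%.
Oren's side now holds 28% of Arbor, not > 30%, so Oren still does not control Arbor.
After the transaction, neither Oren nor any entity Oren controls holds a voting interest in Basalt, so Oren still does not control it.
No new person acquires control, so the clause is not triggered.

No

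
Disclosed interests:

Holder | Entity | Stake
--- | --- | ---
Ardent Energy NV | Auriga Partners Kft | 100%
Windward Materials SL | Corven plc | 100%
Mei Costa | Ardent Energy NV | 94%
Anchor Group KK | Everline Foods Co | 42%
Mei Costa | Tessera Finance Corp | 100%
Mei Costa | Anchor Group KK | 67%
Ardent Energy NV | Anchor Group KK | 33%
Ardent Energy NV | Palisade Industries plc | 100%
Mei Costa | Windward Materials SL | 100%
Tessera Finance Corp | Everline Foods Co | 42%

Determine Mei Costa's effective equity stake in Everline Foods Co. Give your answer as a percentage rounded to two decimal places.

Mei reaches Everline along 3 paths.
Via Ardent → Anchor: 94% × 33% × 42% = 13.0284%.
Via Anchor: 67% × 42% = 28.14%.
Via Tessera: 100% × 42% = 42%.
Total: 13.0284% + 28.14% + 42% = 83.1684%.
Rounded: 83.17%.

83.17%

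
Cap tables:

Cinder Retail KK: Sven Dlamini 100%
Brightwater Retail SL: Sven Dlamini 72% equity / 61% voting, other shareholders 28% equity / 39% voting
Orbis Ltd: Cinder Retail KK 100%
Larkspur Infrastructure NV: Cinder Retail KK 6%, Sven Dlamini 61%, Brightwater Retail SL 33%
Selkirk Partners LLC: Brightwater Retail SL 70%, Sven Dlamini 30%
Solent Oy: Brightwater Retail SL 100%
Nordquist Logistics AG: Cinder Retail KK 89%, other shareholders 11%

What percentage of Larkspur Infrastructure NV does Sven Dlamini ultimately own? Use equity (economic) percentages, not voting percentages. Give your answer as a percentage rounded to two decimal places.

Sven reaches Larkspur along 3 paths.
Via Cinder: 100% × 6% = 6%.
Direct stake: 61% = 61%.
Via Brightwater: 72% × 33% = 23.76%.
Total: 6% + 61% + 23.76% = 90.76%.

90.76%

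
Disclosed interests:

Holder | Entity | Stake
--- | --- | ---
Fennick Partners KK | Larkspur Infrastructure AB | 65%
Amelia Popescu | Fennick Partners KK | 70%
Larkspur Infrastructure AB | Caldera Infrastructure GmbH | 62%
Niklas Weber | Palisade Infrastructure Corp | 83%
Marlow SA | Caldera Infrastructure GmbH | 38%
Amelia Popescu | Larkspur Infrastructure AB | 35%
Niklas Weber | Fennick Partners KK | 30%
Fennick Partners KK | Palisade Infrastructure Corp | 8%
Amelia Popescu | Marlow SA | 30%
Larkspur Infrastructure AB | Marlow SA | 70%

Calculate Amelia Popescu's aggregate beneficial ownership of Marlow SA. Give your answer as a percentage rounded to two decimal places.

86.35%

Amelia reaches Marlow along 3 paths.
Direct stake: 30% = 30%.
Via Larkspur: 35% × 70% = 24.5%.
Via Fennick → Larkspur: 70% × 65% × 70% = 31.85%.
Total: 30% + 24.5% + 31.85% = 86.35%.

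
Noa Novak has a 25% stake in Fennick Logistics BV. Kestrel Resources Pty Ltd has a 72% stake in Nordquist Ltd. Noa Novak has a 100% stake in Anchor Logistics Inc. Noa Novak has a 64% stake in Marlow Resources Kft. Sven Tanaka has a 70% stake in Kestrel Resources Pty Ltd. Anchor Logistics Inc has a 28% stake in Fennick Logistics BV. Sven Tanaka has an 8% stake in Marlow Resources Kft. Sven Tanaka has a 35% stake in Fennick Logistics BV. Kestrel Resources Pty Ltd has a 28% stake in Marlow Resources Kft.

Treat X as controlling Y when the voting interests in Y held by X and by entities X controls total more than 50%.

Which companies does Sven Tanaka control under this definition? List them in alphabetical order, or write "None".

Sven holds 70% of Kestrel, so Sven controls Kestrel.
Kestrel holds 72% of Nordquist, so Sven controls Nordquist.
No other company's threshold is met.

Kestrel Resources Pty Ltd, Nordquist Ltd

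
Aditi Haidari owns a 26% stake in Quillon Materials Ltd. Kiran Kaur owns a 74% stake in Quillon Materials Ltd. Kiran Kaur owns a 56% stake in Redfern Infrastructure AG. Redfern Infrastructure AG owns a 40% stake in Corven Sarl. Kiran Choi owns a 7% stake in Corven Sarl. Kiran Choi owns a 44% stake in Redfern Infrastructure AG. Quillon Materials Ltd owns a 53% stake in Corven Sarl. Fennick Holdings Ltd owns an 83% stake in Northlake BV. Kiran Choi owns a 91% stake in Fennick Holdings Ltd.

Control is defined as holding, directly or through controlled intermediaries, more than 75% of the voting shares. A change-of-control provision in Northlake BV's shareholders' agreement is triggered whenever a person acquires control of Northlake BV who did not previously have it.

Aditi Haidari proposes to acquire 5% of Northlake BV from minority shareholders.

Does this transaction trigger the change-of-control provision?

The purchase changes only Aditi's holdings, so Aditi is the only person who could newly come to control Northlake.
Aditi's largest direct stake is 26% in Quillon, which does not meet the threshold, so Aditi controls no company.
Neither Aditi nor any entity Aditi controls holds any voting interest in Northlake.
So before the transaction, Aditi does not control Northlake.
After the purchase, Aditi holds 5% of Northlake directly.
After the transaction, Aditi's side holds 5% of Northlake, not > 75%, so Aditi still does not control Northlake.
No new person acquires control, so the clause is not triggered.

No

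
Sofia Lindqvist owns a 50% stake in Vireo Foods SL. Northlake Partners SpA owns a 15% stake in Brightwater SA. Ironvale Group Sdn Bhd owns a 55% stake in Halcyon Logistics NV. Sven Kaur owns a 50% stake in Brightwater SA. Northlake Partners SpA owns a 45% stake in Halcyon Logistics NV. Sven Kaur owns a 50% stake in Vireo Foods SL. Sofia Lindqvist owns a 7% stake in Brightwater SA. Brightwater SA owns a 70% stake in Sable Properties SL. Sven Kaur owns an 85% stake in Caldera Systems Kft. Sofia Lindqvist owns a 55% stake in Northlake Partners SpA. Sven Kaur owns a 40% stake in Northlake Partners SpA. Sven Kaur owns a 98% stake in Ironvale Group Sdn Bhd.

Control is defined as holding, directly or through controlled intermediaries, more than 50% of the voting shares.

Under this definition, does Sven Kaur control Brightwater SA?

No

Sven holds 85% of Caldera, so Sven controls Caldera.
Sven holds 98% of Ironvale, so Sven controls Ironvale.
Ironvale holds 55% of Halcyon, so Sven controls Halcyon.
In Brightwater, Sven's side holds only 50%, not > 50%.
So Sven does not control Brightwater.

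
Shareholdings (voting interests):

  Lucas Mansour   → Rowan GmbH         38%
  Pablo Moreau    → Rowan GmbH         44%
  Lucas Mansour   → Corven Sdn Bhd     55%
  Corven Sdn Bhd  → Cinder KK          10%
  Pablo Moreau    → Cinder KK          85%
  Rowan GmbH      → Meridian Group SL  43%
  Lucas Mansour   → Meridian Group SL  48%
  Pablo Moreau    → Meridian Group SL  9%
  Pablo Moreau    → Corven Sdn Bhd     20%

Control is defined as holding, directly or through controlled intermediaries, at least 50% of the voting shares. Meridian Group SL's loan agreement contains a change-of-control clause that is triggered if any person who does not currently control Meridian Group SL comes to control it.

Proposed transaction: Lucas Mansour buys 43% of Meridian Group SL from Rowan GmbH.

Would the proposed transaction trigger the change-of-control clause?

The purchase adds only to Lucas's holdings (Rowan's stake shrinks), so Lucas is the only person who could newly come to control Meridian.
Lucas holds 55% of Corven, so Lucas controls Corven.
In Meridian, Lucas's side holds only 48%, not ≥ 50%.
So before the transaction, Lucas does not control Meridian.
After the purchase, Lucas's direct stake in Meridian rises to 48% + 43% = 91%, and Rowan's stake falls to 0%.
Lucas holds 91% of Meridian, so Lucas controls Meridian.
Lucas did not control Meridian before and does after, so the clause is triggered.

Yes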